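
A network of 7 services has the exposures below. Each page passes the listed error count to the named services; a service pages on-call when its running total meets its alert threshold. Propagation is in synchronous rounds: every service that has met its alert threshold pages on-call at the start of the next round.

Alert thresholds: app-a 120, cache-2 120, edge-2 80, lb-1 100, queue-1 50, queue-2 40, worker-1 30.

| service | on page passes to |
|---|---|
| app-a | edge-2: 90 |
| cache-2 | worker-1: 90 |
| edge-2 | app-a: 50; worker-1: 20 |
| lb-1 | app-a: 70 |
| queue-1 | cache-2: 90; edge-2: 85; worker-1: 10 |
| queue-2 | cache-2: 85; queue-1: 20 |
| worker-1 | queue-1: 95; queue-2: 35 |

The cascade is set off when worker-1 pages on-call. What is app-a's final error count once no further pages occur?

50

Round 1 — worker-1 pages on-call (initial).
  queue-1: +95 → 95 ≥ 50
  queue-2: +35 → 35 < 40
Round 2 — queue-1 pages on-call.
  cache-2: +90 → 90 < 120
  edge-2: +85 → 85 ≥ 80
Round 3 — edge-2 pages on-call.
  app-a: +50 → 50 < 120
No further pages.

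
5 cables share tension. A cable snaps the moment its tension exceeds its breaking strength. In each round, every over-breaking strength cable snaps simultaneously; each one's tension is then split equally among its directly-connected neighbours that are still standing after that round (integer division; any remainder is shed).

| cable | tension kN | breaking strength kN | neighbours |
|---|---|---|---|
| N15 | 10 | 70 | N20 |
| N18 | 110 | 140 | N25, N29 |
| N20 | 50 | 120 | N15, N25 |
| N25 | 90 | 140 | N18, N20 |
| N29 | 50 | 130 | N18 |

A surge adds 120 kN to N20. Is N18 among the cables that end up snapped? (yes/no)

Round 1 — N20 at 170 > 120. N20 snaps.
  N20 sheds 170 kN to N15, N25: 85 each.
    N15: 10+85 = 95 > 70
    N25: 90+85 = 175 > 140
Round 2 — N15, N25 snap.
  N15 sheds 95 kN: no online neighbours, lost.
  N25 sheds 175 kN to N18: 175 each.
    N18: 110+175 = 285 > 140
Round 3 — N18 snaps.
  N18 sheds 285 kN to N29: 285 each.
    N29: 50+285 = 335 > 130
Round 4 — N29 snaps.
  N29 sheds 335 kN: no online neighbours, lost.
No further breaks.

yes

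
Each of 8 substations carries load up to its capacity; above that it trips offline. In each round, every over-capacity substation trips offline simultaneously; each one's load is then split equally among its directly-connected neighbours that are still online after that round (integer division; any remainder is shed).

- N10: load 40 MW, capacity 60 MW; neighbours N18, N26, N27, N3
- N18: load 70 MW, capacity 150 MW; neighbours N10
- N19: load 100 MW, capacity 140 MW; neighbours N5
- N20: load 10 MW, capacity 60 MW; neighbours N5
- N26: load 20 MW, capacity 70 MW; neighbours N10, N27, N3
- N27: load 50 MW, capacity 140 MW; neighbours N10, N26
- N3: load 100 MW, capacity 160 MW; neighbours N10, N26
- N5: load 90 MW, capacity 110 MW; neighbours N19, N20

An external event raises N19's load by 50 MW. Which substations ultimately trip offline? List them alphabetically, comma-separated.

N19, N20, N5

Round 1 — N19 at 150 > 140. N19 trips offline.
  N19 sheds 150 MW to N5: 150 each.
    N5: 90+150 = 240 > 110
Round 2 — N5 trips offline.
  N5 sheds 240 MW to N20: 240 each.
    N20: 10+240 = 250 > 60
Round 3 — N20 trips offline.
  N20 sheds 250 MW: no online neighbours, lost.
No further trips.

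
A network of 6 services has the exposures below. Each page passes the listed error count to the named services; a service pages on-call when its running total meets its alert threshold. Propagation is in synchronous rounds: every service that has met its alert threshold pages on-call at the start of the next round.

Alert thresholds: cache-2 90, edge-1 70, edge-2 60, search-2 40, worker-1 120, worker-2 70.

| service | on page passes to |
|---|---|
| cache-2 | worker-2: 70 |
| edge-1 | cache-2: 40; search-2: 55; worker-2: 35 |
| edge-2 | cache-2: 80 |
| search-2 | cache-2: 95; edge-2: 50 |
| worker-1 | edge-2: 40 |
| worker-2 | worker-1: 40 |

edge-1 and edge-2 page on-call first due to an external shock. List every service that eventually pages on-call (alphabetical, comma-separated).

Round 1 — edge-1, edge-2 page on-call (initial).
  cache-2: +40+80 → 120 ≥ 90
  search-2: +55 → 55 ≥ 40
  worker-2: +35 → 35 < 70
Round 2 — cache-2, search-2 page on-call.
  worker-2: +70 → 105 ≥ 70
Round 3 — worker-2 pages on-call.
  worker-1: +40 → 40 < 120
No further pages.

cache-2, edge-1, edge-2, search-2, worker-2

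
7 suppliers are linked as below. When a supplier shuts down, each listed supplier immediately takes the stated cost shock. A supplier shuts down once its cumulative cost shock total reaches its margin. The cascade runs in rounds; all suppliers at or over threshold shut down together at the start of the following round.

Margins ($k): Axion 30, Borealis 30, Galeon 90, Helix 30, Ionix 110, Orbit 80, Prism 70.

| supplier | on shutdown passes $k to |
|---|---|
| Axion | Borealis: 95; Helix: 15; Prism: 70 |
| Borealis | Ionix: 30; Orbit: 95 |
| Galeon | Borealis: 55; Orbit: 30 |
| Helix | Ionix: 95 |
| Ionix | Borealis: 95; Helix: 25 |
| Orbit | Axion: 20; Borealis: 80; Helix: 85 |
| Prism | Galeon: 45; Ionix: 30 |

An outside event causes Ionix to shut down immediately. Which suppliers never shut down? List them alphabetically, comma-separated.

Axion, Galeon, Prism

Round 1 — Ionix shuts down (initial).
  Borealis: +95 → 95 ≥ 30
  Helix: +25 → 25 < 30
Round 2 — Borealis shuts down.
  Orbit: +95 → 95 ≥ 80
Round 3 — Orbit shuts down.
  Axion: +20 → 20 < 30
  Helix: +85 → 110 ≥ 30
Round 4 — Helix shuts down.
No further shutdowns.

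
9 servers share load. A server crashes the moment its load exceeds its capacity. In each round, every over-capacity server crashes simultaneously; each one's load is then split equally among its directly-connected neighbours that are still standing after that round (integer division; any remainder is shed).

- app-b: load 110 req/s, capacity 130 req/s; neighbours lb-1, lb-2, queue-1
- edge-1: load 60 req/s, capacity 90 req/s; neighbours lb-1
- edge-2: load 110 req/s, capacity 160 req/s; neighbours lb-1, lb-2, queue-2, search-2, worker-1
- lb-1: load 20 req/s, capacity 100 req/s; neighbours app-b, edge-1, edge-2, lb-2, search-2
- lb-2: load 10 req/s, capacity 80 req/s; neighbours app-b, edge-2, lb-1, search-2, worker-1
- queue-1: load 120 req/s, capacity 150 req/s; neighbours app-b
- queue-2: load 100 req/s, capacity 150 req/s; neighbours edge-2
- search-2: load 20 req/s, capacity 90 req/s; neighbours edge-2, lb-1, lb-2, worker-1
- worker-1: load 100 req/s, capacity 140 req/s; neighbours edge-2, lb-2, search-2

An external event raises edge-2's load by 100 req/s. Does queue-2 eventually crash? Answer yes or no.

no

Round 1 — edge-2 at 210 > 160. edge-2 crashes.
  edge-2 sheds 210 req/s to lb-1, lb-2, queue-2, search-2, worker-1: 42 each.
    lb-1: 20+42 = 62 ≤ 100
    lb-2: 10+42 = 52 ≤ 80
    queue-2: 100+42 = 142 ≤ 150
    search-2: 20+42 = 62 ≤ 90
    worker-1: 100+42 = 142 > 140
Round 2 — worker-1 crashes.
  worker-1 sheds 142 req/s to lb-2, search-2: 71 each.
    lb-2: 52+71 = 123 > 80
    search-2: 62+71 = 133 > 90
Round 3 — lb-2, search-2 crash.
  lb-2 sheds 123 req/s to app-b, lb-1: 61 each (1 lost).
    app-b: 110+61 = 171 > 130
    lb-1: 62+61 = 123 > 100
  search-2 sheds 133 req/s to lb-1: 133 each.
    lb-1: 123+133 = 256 > 100
Round 4 — app-b, lb-1 crash.
  app-b sheds 171 req/s to queue-1: 171 each.
    queue-1: 120+171 = 291 > 150
  lb-1 sheds 256 req/s to edge-1: 256 each.
    edge-1: 60+256 = 316 > 90
Round 5 — edge-1, queue-1 crash.
  edge-1 sheds 316 req/s: no online neighbours, lost.
  queue-1 sheds 291 req/s: no online neighbours, lost.
No further crashes.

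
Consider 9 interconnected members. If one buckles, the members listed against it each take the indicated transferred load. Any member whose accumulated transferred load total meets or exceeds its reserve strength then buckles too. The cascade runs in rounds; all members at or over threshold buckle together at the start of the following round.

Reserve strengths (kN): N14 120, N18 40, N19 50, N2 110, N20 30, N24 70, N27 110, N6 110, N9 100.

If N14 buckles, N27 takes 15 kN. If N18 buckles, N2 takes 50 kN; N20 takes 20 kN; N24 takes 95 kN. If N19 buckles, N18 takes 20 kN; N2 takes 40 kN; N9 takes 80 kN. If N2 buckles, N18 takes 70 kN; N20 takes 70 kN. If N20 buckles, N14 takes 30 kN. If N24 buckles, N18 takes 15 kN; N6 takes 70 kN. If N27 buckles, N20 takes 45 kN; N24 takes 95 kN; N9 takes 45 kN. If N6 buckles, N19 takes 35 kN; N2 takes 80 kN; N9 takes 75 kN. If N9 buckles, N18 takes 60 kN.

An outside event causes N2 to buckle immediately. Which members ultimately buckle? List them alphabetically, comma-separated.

N18, N2, N20, N24

Round 1 — N2 buckles (initial).
  N18: +70 → 70 ≥ 40
  N20: +70 → 70 ≥ 30
Round 2 — N18, N20 buckle.
  N14: +30 → 30 < 120
  N24: +95 → 95 ≥ 70
Round 3 — N24 buckles.
  N6: +70 → 70 < 110
No further bucklings.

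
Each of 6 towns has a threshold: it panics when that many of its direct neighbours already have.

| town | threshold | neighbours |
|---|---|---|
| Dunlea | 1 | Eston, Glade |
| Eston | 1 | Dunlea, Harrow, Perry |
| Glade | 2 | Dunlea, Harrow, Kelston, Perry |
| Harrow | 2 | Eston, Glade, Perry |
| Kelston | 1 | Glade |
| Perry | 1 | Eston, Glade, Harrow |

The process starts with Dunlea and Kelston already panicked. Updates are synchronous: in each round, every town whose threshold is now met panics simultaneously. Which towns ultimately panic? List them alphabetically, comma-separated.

Round 1 — Dunlea, Kelston panic (initial).
Round 2 — checking thresholds:
  Eston: 1 of 3 neighbours ≥ 1, panics.
  Glade: 2 of 4 neighbours ≥ 2, panics.
Round 3 — checking thresholds:
  Harrow: 2 of 3 neighbours ≥ 2, panics.
  Perry: 2 of 3 neighbours ≥ 1, panics.
Round 4 — no new panics; cascade stops.

Dunlea, Eston, Glade, Harrow, Kelston, Perry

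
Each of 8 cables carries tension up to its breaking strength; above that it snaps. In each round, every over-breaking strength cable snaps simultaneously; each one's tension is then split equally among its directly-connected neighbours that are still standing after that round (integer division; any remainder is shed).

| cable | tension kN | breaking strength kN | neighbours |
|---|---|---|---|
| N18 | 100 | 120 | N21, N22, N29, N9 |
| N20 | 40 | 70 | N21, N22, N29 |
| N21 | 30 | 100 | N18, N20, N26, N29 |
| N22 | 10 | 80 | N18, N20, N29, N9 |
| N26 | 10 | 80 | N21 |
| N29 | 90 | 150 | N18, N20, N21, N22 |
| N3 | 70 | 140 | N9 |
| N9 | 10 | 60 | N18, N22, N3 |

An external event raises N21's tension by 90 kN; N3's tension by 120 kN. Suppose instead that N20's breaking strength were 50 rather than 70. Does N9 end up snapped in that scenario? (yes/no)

yes

With N20's breaking strength at 50:
Round 1 — N21 at 120 > 100; N3 at 190 > 140. N21, N3 snap.
  N21 sheds 120 kN to N18, N20, N26, N29: 30 each.
    N18: 100+30 = 130 > 120
    N20: 40+30 = 70 > 50
    N26: 10+30 = 40 ≤ 80
    N29: 90+30 = 120 ≤ 150
  N3 sheds 190 kN to N9: 190 each.
    N9: 10+190 = 200 > 60
Round 2 — N18, N20, N9 snap.
  N18 sheds 130 kN to N22, N29: 65 each.
    N22: 10+65 = 75 ≤ 80
    N29: 120+65 = 185 > 150
  N20 sheds 70 kN to N22, N29: 35 each.
    N22: 75+35 = 110 > 80
    N29: 185+35 = 220 > 150
  N9 sheds 200 kN to N22: 200 each.
    N22: 110+200 = 310 > 80
Round 3 — N22, N29 snap.
  N22 sheds 310 kN: no online neighbours, lost.
  N29 sheds 220 kN: no online neighbours, lost.
No further breaks.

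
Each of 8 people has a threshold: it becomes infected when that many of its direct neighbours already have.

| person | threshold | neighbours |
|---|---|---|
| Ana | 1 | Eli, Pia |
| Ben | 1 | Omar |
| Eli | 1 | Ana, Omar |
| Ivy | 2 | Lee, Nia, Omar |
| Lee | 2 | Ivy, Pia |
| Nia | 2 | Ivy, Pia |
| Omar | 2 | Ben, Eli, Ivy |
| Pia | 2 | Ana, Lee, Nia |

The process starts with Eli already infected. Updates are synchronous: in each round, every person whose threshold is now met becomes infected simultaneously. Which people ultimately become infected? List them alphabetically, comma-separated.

Ana, Eli

Round 1 — Eli becomes infected (initial).
Round 2 — checking thresholds:
  Ana: 1 of 2 neighbours ≥ 1, becomes infected.
  Omar: 1 of 3 neighbours < 2, holds.
Round 3 — no new infections; cascade stops.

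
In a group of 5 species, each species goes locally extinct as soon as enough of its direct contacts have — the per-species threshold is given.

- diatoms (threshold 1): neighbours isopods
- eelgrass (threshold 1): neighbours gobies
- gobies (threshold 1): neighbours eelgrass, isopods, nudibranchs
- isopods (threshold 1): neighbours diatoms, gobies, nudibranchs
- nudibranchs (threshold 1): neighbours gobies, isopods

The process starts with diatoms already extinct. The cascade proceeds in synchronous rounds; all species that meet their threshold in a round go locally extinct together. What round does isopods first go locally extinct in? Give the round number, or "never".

2

Round 1 — diatoms goes locally extinct (initial).
Round 2 — checking thresholds:
  isopods: 1 of 3 neighbours ≥ 1, goes locally extinct.
Round 3 — checking thresholds:
  gobies: 1 of 3 neighbours ≥ 1, goes locally extinct.
  nudibranchs: 1 of 2 neighbours ≥ 1, goes locally extinct.
Round 4 — checking thresholds:
  eelgrass: 1 of 1 neighbours ≥ 1, goes locally extinct.
Round 5 — no new extinctions; cascade stops.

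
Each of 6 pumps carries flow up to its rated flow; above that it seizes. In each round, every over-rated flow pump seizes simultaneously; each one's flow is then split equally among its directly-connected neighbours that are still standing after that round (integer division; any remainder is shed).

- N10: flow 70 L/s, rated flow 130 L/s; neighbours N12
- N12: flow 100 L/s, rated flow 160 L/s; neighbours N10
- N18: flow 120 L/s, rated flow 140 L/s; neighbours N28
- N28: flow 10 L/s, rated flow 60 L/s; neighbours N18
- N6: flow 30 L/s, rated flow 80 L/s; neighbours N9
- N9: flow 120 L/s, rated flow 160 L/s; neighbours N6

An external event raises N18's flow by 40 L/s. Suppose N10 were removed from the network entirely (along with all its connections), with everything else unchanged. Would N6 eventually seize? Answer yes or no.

no

With N10 removed:
Round 1 — N18 at 160 > 140. N18 seizes.
  N18 sheds 160 L/s to N28: 160 each.
    N28: 10+160 = 170 > 60
Round 2 — N28 seizes.
  N28 sheds 170 L/s: no online neighbours, lost.
No further seizures.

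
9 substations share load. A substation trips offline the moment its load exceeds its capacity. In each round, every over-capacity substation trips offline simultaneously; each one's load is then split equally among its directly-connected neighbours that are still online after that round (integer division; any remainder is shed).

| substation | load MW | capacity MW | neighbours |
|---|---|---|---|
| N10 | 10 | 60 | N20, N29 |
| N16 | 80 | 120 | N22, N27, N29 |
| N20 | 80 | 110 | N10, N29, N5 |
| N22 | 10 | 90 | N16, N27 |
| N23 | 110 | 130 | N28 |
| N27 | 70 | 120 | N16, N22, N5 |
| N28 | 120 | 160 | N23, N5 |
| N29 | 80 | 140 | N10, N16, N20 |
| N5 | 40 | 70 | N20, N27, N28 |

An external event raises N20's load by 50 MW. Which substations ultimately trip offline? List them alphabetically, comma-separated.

Round 1 — N20 at 130 > 110. N20 trips offline.
  N20 sheds 130 MW to N10, N29, N5: 43 each (1 lost).
    N10: 10+43 = 53 ≤ 60
    N29: 80+43 = 123 ≤ 140
    N5: 40+43 = 83 > 70
Round 2 — N5 trips offline.
  N5 sheds 83 MW to N27, N28: 41 each (1 lost).
    N27: 70+41 = 111 ≤ 120
    N28: 120+41 = 161 > 160
Round 3 — N28 trips offline.
  N28 sheds 161 MW to N23: 161 each.
    N23: 110+161 = 271 > 130
Round 4 — N23 trips offline.
  N23 sheds 271 MW: no online neighbours, lost.
No further trips.

N20, N23, N28, N5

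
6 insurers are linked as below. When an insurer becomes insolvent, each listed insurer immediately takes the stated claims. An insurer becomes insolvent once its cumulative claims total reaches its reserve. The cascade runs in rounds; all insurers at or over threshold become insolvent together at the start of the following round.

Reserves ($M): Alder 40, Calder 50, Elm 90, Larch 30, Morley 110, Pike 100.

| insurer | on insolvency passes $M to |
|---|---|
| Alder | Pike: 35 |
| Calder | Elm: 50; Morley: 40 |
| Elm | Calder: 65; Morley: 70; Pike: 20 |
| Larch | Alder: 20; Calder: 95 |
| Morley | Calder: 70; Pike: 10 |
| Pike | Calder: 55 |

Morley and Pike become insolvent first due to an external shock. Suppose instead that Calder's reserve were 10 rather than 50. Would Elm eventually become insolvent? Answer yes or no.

no

With Calder's reserve at 10:
Round 1 — Morley, Pike become insolvent (initial).
  Calder: +70+55 → 125 ≥ 10
Round 2 — Calder becomes insolvent.
  Elm: +50 → 50 < 90
No further insolvencies.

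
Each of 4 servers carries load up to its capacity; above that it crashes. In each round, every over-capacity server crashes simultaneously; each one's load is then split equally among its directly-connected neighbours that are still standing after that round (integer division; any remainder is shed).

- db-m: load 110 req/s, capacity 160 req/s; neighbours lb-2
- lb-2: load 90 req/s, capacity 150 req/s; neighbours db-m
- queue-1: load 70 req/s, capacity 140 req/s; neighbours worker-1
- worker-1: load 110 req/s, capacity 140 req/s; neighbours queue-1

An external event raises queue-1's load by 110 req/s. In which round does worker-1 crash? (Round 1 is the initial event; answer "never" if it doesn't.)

2

Round 1 — queue-1 at 180 > 140. queue-1 crashes.
  queue-1 sheds 180 req/s to worker-1: 180 each.
    worker-1: 110+180 = 290 > 140
Round 2 — worker-1 crashes.
  worker-1 sheds 290 req/s: no online neighbours, lost.
No further crashes.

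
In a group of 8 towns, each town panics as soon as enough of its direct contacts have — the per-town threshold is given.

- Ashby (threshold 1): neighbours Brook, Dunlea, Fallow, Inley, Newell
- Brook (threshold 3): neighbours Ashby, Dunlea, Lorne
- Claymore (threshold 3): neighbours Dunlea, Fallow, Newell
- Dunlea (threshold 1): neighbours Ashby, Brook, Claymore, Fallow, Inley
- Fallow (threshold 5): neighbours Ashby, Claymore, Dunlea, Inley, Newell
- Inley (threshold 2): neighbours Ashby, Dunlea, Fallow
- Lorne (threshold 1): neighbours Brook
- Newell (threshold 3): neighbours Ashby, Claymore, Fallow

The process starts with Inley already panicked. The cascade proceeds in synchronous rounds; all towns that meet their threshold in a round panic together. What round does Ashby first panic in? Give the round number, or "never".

2

Round 1 — Inley panics (initial).
Round 2 — checking thresholds:
  Ashby: 1 of 5 neighbours ≥ 1, panics.
  Dunlea: 1 of 5 neighbours ≥ 1, panics.
  Fallow: 1 of 5 neighbours < 5, not yet.
Round 3 — no new panics; cascade stops.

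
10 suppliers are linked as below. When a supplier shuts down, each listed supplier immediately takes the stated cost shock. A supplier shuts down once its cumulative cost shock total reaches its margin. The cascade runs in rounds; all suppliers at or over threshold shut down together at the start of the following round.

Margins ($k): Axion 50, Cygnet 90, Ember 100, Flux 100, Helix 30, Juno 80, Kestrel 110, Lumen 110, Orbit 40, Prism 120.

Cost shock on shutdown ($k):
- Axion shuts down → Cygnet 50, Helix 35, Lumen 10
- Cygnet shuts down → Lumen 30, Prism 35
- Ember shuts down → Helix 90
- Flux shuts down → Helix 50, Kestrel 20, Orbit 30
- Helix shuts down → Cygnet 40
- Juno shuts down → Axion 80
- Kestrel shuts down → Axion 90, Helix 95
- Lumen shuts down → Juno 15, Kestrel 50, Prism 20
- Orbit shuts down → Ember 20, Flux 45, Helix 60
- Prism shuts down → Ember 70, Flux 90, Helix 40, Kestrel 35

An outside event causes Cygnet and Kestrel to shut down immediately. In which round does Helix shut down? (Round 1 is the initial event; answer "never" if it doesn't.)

2

Round 1 — Cygnet, Kestrel shut down (initial).
  Axion: +90 → 90 ≥ 50
  Helix: +95 → 95 ≥ 30
  Lumen: +30 → 30 < 110
  Prism: +35 → 35 < 120
Round 2 — Axion, Helix shut down.
  Lumen: +10 → 40 < 110
No further shutdowns.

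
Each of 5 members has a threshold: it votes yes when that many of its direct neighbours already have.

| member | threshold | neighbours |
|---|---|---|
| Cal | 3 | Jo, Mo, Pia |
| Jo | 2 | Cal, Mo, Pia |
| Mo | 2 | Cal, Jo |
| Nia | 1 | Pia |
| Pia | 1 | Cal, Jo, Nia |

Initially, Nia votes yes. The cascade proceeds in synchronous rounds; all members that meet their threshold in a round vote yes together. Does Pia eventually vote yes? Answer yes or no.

yes

Round 1 — Nia votes yes (initial).
Round 2 — checking thresholds:
  Pia: 1 of 3 neighbours ≥ 1, votes yes.
Round 3 — no new yes votes; cascade stops.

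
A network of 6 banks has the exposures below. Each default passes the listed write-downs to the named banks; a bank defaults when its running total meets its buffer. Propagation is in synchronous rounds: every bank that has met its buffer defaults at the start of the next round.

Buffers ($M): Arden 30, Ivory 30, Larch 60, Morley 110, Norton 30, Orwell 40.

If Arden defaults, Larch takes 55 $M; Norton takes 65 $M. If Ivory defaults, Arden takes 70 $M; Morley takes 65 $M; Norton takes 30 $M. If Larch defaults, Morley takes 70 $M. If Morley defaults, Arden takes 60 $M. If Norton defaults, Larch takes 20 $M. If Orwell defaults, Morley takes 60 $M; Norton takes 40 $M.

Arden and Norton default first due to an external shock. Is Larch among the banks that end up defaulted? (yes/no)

Round 1 — Arden, Norton default (initial).
  Larch: +55+20 → 75 ≥ 60
Round 2 — Larch defaults.
  Morley: +70 → 70 < 110
No further defaults.

yes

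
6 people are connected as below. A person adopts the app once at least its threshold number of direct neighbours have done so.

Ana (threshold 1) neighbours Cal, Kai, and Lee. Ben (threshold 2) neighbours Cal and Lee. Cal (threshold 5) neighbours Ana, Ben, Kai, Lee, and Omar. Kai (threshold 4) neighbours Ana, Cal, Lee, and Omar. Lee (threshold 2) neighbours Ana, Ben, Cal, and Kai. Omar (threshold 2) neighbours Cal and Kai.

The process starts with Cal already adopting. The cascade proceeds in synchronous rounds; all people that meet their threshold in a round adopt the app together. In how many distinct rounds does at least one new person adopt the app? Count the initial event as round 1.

4

Round 1 — Cal adopts the app (initial).
Round 2 — checking thresholds:
  Ana: 1 of 3 neighbours ≥ 1, adopts the app.
  Ben: 1 of 2 neighbours < 2, below threshold.
  Kai: 1 of 4 neighbours < 4, below threshold.
  Lee: 1 of 4 neighbours < 2, below threshold.
  Omar: 1 of 2 neighbours < 2, below threshold.
Round 3 — checking thresholds:
  Ben: 1 of 2 neighbours < 2, below threshold.
  Kai: 2 of 4 neighbours < 4, below threshold.
  Lee: 2 of 4 neighbours ≥ 2, adopts the app.
  Omar: 1 of 2 neighbours < 2, below threshold.
Round 4 — checking thresholds:
  Ben: 2 of 2 neighbours ≥ 2, adopts the app.
  Kai: 3 of 4 neighbours < 4, below threshold.
  Omar: 1 of 2 neighbours < 2, below threshold.
Round 5 — no new adoptions; cascade stops.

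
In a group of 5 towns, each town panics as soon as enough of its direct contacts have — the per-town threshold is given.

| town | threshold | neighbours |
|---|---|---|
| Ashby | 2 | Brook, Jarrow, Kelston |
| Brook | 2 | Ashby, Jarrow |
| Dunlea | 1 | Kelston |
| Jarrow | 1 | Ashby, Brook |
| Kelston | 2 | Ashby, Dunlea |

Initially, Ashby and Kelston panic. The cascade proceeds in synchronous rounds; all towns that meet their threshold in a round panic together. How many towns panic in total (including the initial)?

5

Round 1 — Ashby, Kelston panic (initial).
Round 2 — checking thresholds:
  Brook: 1 of 2 neighbours < 2, holds.
  Dunlea: 1 of 1 neighbours ≥ 1, panics.
  Jarrow: 1 of 2 neighbours ≥ 1, panics.
Round 3 — checking thresholds:
  Brook: 2 of 2 neighbours ≥ 2, panics.
Round 4 — no new panics; cascade stops.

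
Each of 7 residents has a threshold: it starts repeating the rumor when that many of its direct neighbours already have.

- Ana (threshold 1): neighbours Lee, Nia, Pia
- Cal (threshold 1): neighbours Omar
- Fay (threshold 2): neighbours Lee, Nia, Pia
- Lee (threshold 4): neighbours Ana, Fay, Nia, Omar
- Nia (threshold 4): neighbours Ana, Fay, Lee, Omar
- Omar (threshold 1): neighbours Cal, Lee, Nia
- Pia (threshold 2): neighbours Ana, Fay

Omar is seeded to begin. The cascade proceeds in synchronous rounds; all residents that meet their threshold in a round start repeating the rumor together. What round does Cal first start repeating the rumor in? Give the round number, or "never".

Round 1 — Omar starts repeating the rumor (initial).
Round 2 — checking thresholds:
  Cal: 1 of 1 neighbours ≥ 1, starts repeating the rumor.
  Lee: 1 of 4 neighbours < 4, holds.
  Nia: 1 of 4 neighbours < 4, holds.
Round 3 — no new spreads; cascade stops.

2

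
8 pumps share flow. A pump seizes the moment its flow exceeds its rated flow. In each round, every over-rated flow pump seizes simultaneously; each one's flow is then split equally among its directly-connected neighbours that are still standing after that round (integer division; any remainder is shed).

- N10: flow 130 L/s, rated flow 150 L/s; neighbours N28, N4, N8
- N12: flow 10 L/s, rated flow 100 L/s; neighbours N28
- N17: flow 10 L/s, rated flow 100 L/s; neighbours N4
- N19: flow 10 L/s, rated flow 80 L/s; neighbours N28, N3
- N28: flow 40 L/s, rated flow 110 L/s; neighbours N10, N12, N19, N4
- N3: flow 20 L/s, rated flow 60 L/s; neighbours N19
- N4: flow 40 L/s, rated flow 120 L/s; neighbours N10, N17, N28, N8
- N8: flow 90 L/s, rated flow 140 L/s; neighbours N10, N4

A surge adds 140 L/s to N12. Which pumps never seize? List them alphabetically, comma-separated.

N19, N3

Round 1 — N12 at 150 > 100. N12 seizes.
  N12 sheds 150 L/s to N28: 150 each.
    N28: 40+150 = 190 > 110
Round 2 — N28 seizes.
  N28 sheds 190 L/s to N10, N19, N4: 63 each (1 lost).
    N10: 130+63 = 193 > 150
    N19: 10+63 = 73 ≤ 80
    N4: 40+63 = 103 ≤ 120
Round 3 — N10 seizes.
  N10 sheds 193 L/s to N4, N8: 96 each (1 lost).
    N4: 103+96 = 199 > 120
    N8: 90+96 = 186 > 140
Round 4 — N4, N8 seize.
  N4 sheds 199 L/s to N17: 199 each.
    N17: 10+199 = 209 > 100
  N8 sheds 186 L/s: no online neighbours, lost.
Round 5 — N17 seizes.
  N17 sheds 209 L/s: no online neighbours, lost.
No further seizures.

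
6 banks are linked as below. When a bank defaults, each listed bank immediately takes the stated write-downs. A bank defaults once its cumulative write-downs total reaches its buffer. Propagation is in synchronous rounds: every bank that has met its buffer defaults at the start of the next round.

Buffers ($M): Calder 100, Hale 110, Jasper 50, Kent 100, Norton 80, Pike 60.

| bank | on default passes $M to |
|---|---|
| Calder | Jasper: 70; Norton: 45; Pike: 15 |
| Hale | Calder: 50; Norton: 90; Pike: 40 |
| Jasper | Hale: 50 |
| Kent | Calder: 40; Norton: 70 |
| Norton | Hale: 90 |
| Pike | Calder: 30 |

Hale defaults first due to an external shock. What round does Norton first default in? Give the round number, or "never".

2

Round 1 — Hale defaults (initial).
  Calder: +50 → 50 < 100
  Norton: +90 → 90 ≥ 80
  Pike: +40 → 40 < 60
Round 2 — Norton defaults.
No further defaults.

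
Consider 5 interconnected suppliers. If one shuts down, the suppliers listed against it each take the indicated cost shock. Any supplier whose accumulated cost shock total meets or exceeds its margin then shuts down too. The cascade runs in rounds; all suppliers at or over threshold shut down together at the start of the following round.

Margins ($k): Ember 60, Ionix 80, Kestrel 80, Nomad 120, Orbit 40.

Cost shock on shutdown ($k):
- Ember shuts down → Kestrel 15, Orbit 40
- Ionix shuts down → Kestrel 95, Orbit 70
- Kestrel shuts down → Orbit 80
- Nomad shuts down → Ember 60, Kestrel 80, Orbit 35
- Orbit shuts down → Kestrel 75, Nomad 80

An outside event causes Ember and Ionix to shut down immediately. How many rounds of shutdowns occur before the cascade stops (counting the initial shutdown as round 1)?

Round 1 — Ember, Ionix shut down (initial).
  Kestrel: +15+95 → 110 ≥ 80
  Orbit: +40+70 → 110 ≥ 40
Round 2 — Kestrel, Orbit shut down.
  Nomad: +80 → 80 < 120
No further shutdowns.

2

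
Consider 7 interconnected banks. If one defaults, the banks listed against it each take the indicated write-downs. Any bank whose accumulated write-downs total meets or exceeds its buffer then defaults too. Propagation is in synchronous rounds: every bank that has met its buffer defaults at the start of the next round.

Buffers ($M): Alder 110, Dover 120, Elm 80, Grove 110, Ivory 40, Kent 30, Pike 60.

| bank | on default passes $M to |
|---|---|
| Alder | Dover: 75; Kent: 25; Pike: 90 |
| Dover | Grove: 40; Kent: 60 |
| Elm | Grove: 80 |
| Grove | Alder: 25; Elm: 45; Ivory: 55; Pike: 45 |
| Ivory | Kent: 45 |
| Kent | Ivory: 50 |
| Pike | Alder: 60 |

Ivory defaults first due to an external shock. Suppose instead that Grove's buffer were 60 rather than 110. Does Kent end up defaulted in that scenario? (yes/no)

With Grove's buffer at 60:
Round 1 — Ivory defaults (initial).
  Kent: +45 → 45 ≥ 30
Round 2 — Kent defaults.
No further defaults.

yes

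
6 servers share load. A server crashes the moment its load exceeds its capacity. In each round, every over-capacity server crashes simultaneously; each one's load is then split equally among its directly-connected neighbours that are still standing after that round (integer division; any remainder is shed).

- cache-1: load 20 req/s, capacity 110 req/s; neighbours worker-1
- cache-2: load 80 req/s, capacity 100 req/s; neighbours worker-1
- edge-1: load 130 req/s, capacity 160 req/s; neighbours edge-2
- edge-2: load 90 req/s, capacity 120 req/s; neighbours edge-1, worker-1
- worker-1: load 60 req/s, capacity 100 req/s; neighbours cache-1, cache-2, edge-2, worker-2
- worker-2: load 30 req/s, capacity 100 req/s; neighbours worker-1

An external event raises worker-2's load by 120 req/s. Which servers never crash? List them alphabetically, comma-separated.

cache-1

Round 1 — worker-2 at 150 > 100. worker-2 crashes.
  worker-2 sheds 150 req/s to worker-1: 150 each.
    worker-1: 60+150 = 210 > 100
Round 2 — worker-1 crashes.
  worker-1 sheds 210 req/s to cache-1, cache-2, edge-2: 70 each.
    cache-1: 20+70 = 90 ≤ 110
    cache-2: 80+70 = 150 > 100
    edge-2: 90+70 = 160 > 120
Round 3 — cache-2, edge-2 crash.
  cache-2 sheds 150 req/s: no online neighbours, lost.
  edge-2 sheds 160 req/s to edge-1: 160 each.
    edge-1: 130+160 = 290 > 160
Round 4 — edge-1 crashes.
  edge-1 sheds 290 req/s: no online neighbours, lost.
No further crashes.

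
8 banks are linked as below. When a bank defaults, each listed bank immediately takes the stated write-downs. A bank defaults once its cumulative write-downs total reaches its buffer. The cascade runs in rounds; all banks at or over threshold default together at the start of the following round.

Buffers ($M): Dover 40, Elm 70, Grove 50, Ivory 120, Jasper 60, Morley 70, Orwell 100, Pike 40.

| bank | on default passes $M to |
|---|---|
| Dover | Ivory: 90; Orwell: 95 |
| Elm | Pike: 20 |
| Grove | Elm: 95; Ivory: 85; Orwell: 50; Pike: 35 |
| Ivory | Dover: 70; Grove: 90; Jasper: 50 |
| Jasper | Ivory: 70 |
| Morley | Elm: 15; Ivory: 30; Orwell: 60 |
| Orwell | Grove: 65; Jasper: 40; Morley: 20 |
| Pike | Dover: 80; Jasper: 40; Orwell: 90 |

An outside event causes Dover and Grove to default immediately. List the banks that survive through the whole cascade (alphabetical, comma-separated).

Morley

Round 1 — Dover, Grove default (initial).
  Elm: +95 → 95 ≥ 70
  Ivory: +90+85 → 175 ≥ 120
  Orwell: +95+50 → 145 ≥ 100
  Pike: +35 → 35 < 40
Round 2 — Elm, Ivory, Orwell default.
  Jasper: +50+40 → 90 ≥ 60
  Morley: +20 → 20 < 70
  Pike: +20 → 55 ≥ 40
Round 3 — Jasper, Pike default.
No further defaults.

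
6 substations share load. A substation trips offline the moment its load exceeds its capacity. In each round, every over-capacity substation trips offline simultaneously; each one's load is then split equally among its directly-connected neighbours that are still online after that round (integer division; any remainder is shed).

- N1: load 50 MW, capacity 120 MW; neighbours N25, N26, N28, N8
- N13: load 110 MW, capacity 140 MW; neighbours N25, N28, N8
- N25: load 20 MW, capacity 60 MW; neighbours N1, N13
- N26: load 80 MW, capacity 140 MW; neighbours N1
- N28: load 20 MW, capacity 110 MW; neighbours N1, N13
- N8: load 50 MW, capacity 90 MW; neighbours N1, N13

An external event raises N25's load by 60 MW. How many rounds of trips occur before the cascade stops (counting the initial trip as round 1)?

5

Round 1 — N25 at 80 > 60. N25 trips offline.
  N25 sheds 80 MW to N1, N13: 40 each.
    N1: 50+40 = 90 ≤ 120
    N13: 110+40 = 150 > 140
Round 2 — N13 trips offline.
  N13 sheds 150 MW to N28, N8: 75 each.
    N28: 20+75 = 95 ≤ 110
    N8: 50+75 = 125 > 90
Round 3 — N8 trips offline.
  N8 sheds 125 MW to N1: 125 each.
    N1: 90+125 = 215 > 120
Round 4 — N1 trips offline.
  N1 sheds 215 MW to N26, N28: 107 each (1 lost).
    N26: 80+107 = 187 > 140
    N28: 95+107 = 202 > 110
Round 5 — N26, N28 trip offline.
  N26 sheds 187 MW: no online neighbours, lost.
  N28 sheds 202 MW: no online neighbours, lost.
No further trips.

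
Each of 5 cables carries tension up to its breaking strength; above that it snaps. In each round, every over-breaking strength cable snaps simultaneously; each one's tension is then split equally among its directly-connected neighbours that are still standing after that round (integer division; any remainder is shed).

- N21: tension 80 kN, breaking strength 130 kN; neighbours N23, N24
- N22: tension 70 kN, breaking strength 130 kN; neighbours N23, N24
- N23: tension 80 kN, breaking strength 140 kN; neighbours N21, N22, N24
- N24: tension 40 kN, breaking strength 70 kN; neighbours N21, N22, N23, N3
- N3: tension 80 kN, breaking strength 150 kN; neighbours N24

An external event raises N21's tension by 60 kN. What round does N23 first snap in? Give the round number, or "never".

2

Round 1 — N21 at 140 > 130. N21 snaps.
  N21 sheds 140 kN to N23, N24: 70 each.
    N23: 80+70 = 150 > 140
    N24: 40+70 = 110 > 70
Round 2 — N23, N24 snap.
  N23 sheds 150 kN to N22: 150 each.
    N22: 70+150 = 220 > 130
  N24 sheds 110 kN to N22, N3: 55 each.
    N22: 220+55 = 275 > 130
    N3: 80+55 = 135 ≤ 150
Round 3 — N22 snaps.
  N22 sheds 275 kN: no online neighbours, lost.
No further breaks.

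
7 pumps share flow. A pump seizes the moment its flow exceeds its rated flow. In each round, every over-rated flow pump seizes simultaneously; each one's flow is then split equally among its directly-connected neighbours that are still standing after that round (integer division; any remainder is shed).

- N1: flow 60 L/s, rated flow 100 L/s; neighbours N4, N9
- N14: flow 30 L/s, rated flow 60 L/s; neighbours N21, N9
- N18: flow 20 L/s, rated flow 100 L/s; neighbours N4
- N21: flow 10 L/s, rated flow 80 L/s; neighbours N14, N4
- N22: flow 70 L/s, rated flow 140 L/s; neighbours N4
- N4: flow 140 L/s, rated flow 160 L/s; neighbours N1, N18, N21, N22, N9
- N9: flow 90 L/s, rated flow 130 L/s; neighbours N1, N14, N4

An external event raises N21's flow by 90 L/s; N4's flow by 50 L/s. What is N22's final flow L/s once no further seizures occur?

117

Round 1 — N21 at 100 > 80; N4 at 190 > 160. N21, N4 seize.
  N21 sheds 100 L/s to N14: 100 each.
    N14: 30+100 = 130 > 60
  N4 sheds 190 L/s to N1, N18, N22, N9: 47 each (2 lost).
    N1: 60+47 = 107 > 100
    N18: 20+47 = 67 ≤ 100
    N22: 70+47 = 117 ≤ 140
    N9: 90+47 = 137 > 130
Round 2 — N1, N14, N9 seize.
  N1 sheds 107 L/s: no online neighbours, lost.
  N14 sheds 130 L/s: no online neighbours, lost.
  N9 sheds 137 L/s: no online neighbours, lost.
No further seizures.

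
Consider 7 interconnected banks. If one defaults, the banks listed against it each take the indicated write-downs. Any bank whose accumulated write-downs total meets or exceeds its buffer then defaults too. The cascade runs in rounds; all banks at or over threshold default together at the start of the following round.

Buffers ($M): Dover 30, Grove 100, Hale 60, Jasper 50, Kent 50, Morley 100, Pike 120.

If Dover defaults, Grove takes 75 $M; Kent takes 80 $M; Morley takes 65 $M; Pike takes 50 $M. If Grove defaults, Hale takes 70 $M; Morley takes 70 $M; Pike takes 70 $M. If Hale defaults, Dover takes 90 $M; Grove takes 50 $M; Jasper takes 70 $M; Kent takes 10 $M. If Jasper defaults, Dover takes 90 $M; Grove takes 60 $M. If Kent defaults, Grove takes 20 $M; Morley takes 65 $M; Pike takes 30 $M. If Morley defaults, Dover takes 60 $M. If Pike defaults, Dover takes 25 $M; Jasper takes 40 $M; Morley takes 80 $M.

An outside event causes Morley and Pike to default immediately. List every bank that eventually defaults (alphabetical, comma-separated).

Round 1 — Morley, Pike default (initial).
  Dover: +60+25 → 85 ≥ 30
  Jasper: +40 → 40 < 50
Round 2 — Dover defaults.
  Grove: +75 → 75 < 100
  Kent: +80 → 80 ≥ 50
Round 3 — Kent defaults.
  Grove: +20 → 95 < 100
No further defaults.

Dover, Kent, Morley, Pike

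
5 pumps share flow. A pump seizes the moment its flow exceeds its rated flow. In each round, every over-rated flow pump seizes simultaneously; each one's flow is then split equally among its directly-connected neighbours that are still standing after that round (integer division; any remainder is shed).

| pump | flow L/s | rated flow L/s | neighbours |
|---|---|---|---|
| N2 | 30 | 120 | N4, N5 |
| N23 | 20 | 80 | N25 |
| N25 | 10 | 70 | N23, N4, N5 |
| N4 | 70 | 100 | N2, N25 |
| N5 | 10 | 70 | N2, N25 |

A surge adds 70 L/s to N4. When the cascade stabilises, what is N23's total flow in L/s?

Round 1 — N4 at 140 > 100. N4 seizes.
  N4 sheds 140 L/s to N2, N25: 70 each.
    N2: 30+70 = 100 ≤ 120
    N25: 10+70 = 80 > 70
Round 2 — N25 seizes.
  N25 sheds 80 L/s to N23, N5: 40 each.
    N23: 20+40 = 60 ≤ 80
    N5: 10+40 = 50 ≤ 70
No further seizures.

60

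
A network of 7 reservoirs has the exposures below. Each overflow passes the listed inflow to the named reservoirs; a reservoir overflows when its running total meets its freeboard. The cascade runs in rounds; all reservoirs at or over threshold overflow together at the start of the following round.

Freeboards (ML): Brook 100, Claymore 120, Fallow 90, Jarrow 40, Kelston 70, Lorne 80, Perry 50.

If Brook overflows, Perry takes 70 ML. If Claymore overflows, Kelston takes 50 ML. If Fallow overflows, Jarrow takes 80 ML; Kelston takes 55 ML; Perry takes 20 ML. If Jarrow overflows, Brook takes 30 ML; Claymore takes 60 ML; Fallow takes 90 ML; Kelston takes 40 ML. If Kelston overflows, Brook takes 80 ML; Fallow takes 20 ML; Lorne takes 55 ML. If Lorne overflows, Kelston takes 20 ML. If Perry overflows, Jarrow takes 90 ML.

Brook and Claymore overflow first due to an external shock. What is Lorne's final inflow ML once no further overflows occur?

55

Round 1 — Brook, Claymore overflow (initial).
  Kelston: +50 → 50 < 70
  Perry: +70 → 70 ≥ 50
Round 2 — Perry overflows.
  Jarrow: +90 → 90 ≥ 40
Round 3 — Jarrow overflows.
  Fallow: +90 → 90 ≥ 90
  Kelston: +40 → 90 ≥ 70
Round 4 — Fallow, Kelston overflow.
  Lorne: +55 → 55 < 80
No further overflows.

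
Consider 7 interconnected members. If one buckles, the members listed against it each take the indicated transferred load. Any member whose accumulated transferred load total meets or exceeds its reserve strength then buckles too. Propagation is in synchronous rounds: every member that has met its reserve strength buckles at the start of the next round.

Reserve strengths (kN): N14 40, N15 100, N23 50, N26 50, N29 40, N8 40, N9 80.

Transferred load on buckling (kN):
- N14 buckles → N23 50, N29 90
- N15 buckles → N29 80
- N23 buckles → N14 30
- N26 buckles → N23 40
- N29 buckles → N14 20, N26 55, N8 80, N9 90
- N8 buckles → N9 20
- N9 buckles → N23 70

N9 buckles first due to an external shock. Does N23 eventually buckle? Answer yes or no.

Round 1 — N9 buckles (initial).
  N23: +70 → 70 ≥ 50
Round 2 — N23 buckles.
  N14: +30 → 30 < 40
No further bucklings.

yes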